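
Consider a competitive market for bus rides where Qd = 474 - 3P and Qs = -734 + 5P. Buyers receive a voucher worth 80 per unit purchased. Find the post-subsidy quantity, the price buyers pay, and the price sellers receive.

Pre-subsidy: 474 - 3P = -734 + 5P gives P* = 151, Q* = 21.
With the rebate, buyers effectively pay Pb = Ps − 80, where Ps is the price sellers receive.
Demand in terms of Ps becomes Qd = 474 − 3(Ps − 80) = 714 - 3Ps. Setting this equal to supply: 714 - 3Ps = -734 + 5Ps, so Ps = 181.
Buyers pay Pb = 181 − 80 = 101; Q' = -734 + 5·181 = 171.

Q' = 171; buyers pay 101; sellers receive 181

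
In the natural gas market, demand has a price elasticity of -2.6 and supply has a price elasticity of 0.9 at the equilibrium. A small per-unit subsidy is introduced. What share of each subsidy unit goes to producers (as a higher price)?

For a small subsidy around the equilibrium, the benefit split depends on the relative slopes, which at a point are proportional to the elasticities.
Buyer share = εs/(εs + |εd|) = 0.9/(0.9 + 2.6) = 9/35; seller share = |εd|/(εs + |εd|) = 26/35.
So producers capture 26/35 of the subsidy.

Producer share = 26/35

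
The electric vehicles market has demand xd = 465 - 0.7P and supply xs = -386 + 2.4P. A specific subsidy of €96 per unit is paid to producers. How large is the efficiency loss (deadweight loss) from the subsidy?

Pre-subsidy: 465 - 0.7P = -386 + 2.4P gives P* = 8510/31, x* = 8458/31.
With the subsidy, sellers receive Ps = Pb + 96 for each unit, where Pb is the price buyers pay.
Supply in terms of Pb becomes xs = -386 + 2.4(Pb + 96) = -155.6 + 2.4Pb. Setting this equal to demand: 465 - 0.7Pb = -155.6 + 2.4Pb, so Pb = 6206/31.
Sellers receive Ps = 6206/31 + 96 = 9182/31; x' = 465 − 0.7·(6206/31) = 50354/155.
The subsidy expands output by 50354/155 − 8458/31 = 8064/155 past the efficient level; on those units the gap between marginal cost and willingness to pay runs from 0 up to 96.
DWL = ½ × 96 × 8064/155 = 387072/155.

Deadweight loss = 387072/155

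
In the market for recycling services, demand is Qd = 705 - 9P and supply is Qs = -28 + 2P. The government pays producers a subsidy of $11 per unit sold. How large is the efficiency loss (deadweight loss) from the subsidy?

Pre-subsidy: 705 - 9P = -28 + 2P gives P* = 733/11, Q* = 1158/11.
With the subsidy, sellers receive Ps = Pb + 11 for each unit, where Pb is the price buyers pay.
Supply in terms of Pb becomes Qs = -28 + 2(Pb + 11) = -6 + 2Pb. Setting this equal to demand: 705 - 9Pb = -6 + 2Pb, so Pb = 711/11.
Sellers receive Ps = 711/11 + 11 = 832/11; Q' = 705 − 9·(711/11) = 1356/11.
The subsidy expands output by 1356/11 − 1158/11 = 18 past the efficient level; on those units the gap between marginal cost and willingness to pay runs from 0 up to 11.
DWL = ½ × 11 × 18 = 99.

Deadweight loss = $99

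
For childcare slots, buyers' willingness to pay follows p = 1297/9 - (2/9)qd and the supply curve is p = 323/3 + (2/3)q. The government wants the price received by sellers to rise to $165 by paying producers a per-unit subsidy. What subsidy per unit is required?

Required subsidy s = $40 per unit

At a seller price of 165, quantity supplied is -161.5 + 1.5·165 = 86.
Buyers absorb 86 only when they pay pb = 1297/9 − (2/9)·86 = 125.
s = ps − pb = 165 − 125 = 40.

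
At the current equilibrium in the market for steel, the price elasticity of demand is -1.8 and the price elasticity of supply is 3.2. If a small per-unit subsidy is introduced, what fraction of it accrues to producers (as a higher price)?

For a small subsidy around the equilibrium, the benefit split depends on the relative slopes, which at a point are proportional to the elasticities.
Buyer share = εs/(εs + |εd|) = 3.2/(3.2 + 1.8) = 0.64; seller share = |εd|/(εs + |εd|) = 0.36.
So producers capture 0.36 of the subsidy.

Producer share = 0.36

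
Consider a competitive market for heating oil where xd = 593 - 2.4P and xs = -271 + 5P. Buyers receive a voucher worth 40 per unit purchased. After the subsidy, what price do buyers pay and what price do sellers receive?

Buyers pay 3320/37; sellers receive 4800/37

Pre-subsidy: 593 - 2.4P = -271 + 5P gives P* = 4320/37, x* = 11573/37.
With the rebate, buyers effectively pay Pb = Ps − 40, where Ps is the price sellers receive.
Demand in terms of Ps becomes xd = 593 − 2.4(Ps − 40) = 689 - 2.4Ps. Setting this equal to supply: 689 - 2.4Ps = -271 + 5Ps, so Ps = 4800/37.
Buyers pay Pb = 4800/37 − 40 = 3320/37; x' = -271 + 5·(4800/37) = 13973/37.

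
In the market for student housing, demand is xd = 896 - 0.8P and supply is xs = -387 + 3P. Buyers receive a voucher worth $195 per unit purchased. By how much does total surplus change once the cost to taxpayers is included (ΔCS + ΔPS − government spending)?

Net change in total surplus = -228150/19

Pre-subsidy: 896 - 0.8P = -387 + 3P gives P* = 6415/19, x* = 11892/19.
With the rebate, buyers effectively pay Pb = Ps − 195, where Ps is the price sellers receive.
Demand in terms of Ps becomes xd = 896 − 0.8(Ps − 195) = 1052 - 0.8Ps. Setting this equal to supply: 1052 - 0.8Ps = -387 + 3Ps, so Ps = 7195/19.
Buyers pay Pb = 7195/19 − 195 = 3490/19; x' = -387 + 3·(7195/19) = 14232/19.
ΔCS = ½(11892/19 + 14232/19)(6415/19 − 3490/19) = 38206350/361; ΔPS = ½(11892/19 + 14232/19)(7195/19 − 6415/19) = 10188360/361.
Government spending = 195 × 14232/19 = 2775240/19.
Net change = 38206350/361 + 10188360/361 − 2775240/19 = -228150/19. The loss equals the DWL triangle ½·195·2340/19.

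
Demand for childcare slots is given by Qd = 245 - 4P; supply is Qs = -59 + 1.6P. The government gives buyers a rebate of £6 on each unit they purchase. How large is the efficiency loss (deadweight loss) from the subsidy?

Pre-subsidy: 245 - 4P = -59 + 1.6P gives P* = 380/7, Q* = 195/7.
With the rebate, buyers effectively pay Pb = Ps − 6, where Ps is the price sellers receive.
Demand in terms of Ps becomes Qd = 245 − 4(Ps − 6) = 269 - 4Ps. Setting this equal to supply: 269 - 4Ps = -59 + 1.6Ps, so Ps = 410/7.
Buyers pay Pb = 410/7 − 6 = 368/7; Q' = -59 + 1.6·(410/7) = 243/7.
The subsidy expands output by 243/7 − 195/7 = 48/7 past the efficient level; on those units the gap between marginal cost and willingness to pay runs from 0 up to 6.
DWL = ½ × 6 × 48/7 = 144/7.

Deadweight loss = 144/7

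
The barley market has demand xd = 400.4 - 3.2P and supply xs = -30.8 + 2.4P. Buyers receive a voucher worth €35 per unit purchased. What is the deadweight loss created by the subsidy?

Deadweight loss = €840

Pre-subsidy: 400.4 - 3.2P = -30.8 + 2.4P gives P* = 77, x* = 154.
With the rebate, buyers effectively pay Pb = Ps − 35, where Ps is the price sellers receive.
Demand in terms of Ps becomes xd = 400.4 − 3.2(Ps − 35) = 512.4 - 3.2Ps. Setting this equal to supply: 512.4 - 3.2Ps = -30.8 + 2.4Ps, so Ps = 97.
Buyers pay Pb = 97 − 35 = 62; x' = -30.8 + 2.4·97 = 202.
The subsidy expands output by 202 − 154 = 48 past the efficient level; on those units the gap between marginal cost and willingness to pay runs from 0 up to 35.
DWL = ½ × 35 × 48 = 840.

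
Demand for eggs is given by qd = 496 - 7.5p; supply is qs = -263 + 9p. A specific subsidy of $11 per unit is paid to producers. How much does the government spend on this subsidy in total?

Government cost = $2156

Pre-subsidy: 496 - 7.5p = -263 + 9p gives p* = 46, q* = 151.
With the subsidy, sellers receive ps = pb + 11 for each unit, where pb is the price buyers pay.
Supply in terms of pb becomes qs = -263 + 9(pb + 11) = -164 + 9pb. Setting this equal to demand: 496 - 7.5pb = -164 + 9pb, so pb = 40.
Sellers receive ps = 40 + 11 = 51; q' = 496 − 7.5·40 = 196.
Government outlay = subsidy × quantity = 11 × 196 = 2156.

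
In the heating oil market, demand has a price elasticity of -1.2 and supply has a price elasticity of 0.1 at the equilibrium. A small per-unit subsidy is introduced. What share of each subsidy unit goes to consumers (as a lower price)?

For a small subsidy around the equilibrium, the benefit split depends on the relative slopes, which at a point are proportional to the elasticities.
Buyer share = εs/(εs + |εd|) = 0.1/(0.1 + 1.2) = 1/13; seller share = |εd|/(εs + |εd|) = 12/13.

Consumer share = 1/13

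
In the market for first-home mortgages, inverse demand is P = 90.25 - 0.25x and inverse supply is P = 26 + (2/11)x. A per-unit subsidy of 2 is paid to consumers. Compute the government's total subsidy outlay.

Government cost = 5830/19

Pre-subsidy: 90.25 - 0.25x = 26 + (2/11)x gives x* = 2827/19 and P* = 1008/19.
With the rebate, buyers effectively pay Pb = Ps − 2, where Ps is the price sellers receive.
On the curves, Pb = 90.25 - 0.25x and Ps = 26 + (2/11)x; the wedge Ps − Pb = 2 gives 26 + (2/11)x − (90.25 - 0.25x) = 2, so x' = 2915/19.
Then Pb = 90.25 − 0.25·(2915/19) = 986/19 and Ps = 26 + (2/11)·(2915/19) = 1024/19.
Government outlay = subsidy × quantity = 2 × 2915/19 = 5830/19.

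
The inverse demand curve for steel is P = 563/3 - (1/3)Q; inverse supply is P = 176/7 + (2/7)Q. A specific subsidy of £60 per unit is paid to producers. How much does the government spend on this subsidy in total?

Pre-subsidy: 563/3 - (1/3)Q = 176/7 + (2/7)Q gives Q* = 3413/13 and P* = 1302/13.
With the subsidy, sellers receive Ps = Pb + 60 for each unit, where Pb is the price buyers pay.
On the curves, Pb = 563/3 - (1/3)Q and Ps = 176/7 + (2/7)Q; the wedge Ps − Pb = 60 gives 176/7 + (2/7)Q − (563/3 - (1/3)Q) = 60, so Q' = 4673/13.
Then Pb = 563/3 − (1/3)·(4673/13) = 882/13 and Ps = 176/7 + (2/7)·(4673/13) = 1662/13.
Government outlay = subsidy × quantity = 60 × 4673/13 = 280380/13.

Government cost = 280380/13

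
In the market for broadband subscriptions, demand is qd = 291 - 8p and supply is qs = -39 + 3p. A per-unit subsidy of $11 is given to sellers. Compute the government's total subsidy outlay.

Pre-subsidy: 291 - 8p = -39 + 3p gives p* = 30, q* = 51.
With the subsidy, sellers receive ps = pb + 11 for each unit, where pb is the price buyers pay.
Supply in terms of pb becomes qs = -39 + 3(pb + 11) = -6 + 3pb. Setting this equal to demand: 291 - 8pb = -6 + 3pb, so pb = 27.
Sellers receive ps = 27 + 11 = 38; q' = 291 − 8·27 = 75.
Government outlay = subsidy × quantity = 11 × 75 = 825.

Government cost = $825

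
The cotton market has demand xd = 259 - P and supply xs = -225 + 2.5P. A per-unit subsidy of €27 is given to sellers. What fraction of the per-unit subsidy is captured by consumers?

Pre-subsidy: 259 - P = -225 + 2.5P gives P* = 968/7, x* = 845/7.
With the subsidy, sellers receive Ps = Pb + 27 for each unit, where Pb is the price buyers pay.
Supply in terms of Pb becomes xs = -225 + 2.5(Pb + 27) = -157.5 + 2.5Pb. Setting this equal to demand: 259 - Pb = -157.5 + 2.5Pb, so Pb = 119.
Sellers receive Ps = 119 + 27 = 146; x' = 259 − 1·119 = 140.
Buyers' price falls by P* − Pb = 968/7 − 119 = 135/7; sellers' price rises by Ps − P* = 146 − 968/7 = 54/7.
So consumers capture (135/7)/27 = 5/7 of each unit of subsidy.

Consumer share = 5/7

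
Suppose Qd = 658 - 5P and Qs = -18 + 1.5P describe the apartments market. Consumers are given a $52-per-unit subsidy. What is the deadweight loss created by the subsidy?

Pre-subsidy: 658 - 5P = -18 + 1.5P gives P* = 104, Q* = 138.
With the rebate, buyers effectively pay Pb = Ps − 52, where Ps is the price sellers receive.
Demand in terms of Ps becomes Qd = 658 − 5(Ps − 52) = 918 - 5Ps. Setting this equal to supply: 918 - 5Ps = -18 + 1.5Ps, so Ps = 144.
Buyers pay Pb = 144 − 52 = 92; Q' = -18 + 1.5·144 = 198.
The subsidy expands output by 198 − 138 = 60 past the efficient level; on those units the gap between marginal cost and willingness to pay runs from 0 up to 52.
DWL = ½ × 52 × 60 = 1560.

Deadweight loss = $1560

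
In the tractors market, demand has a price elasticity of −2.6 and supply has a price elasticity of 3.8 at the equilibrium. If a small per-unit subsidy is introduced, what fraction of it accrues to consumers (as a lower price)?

For a small subsidy around the equilibrium, the benefit split depends on the relative slopes, which at a point are proportional to the elasticities.
Buyer share = εs/(εs + |εd|) = 3.8/(3.8 + 2.6) = 0.59375; seller share = |εd|/(εs + |εd|) = 0.40625.

Consumer share = 0.59375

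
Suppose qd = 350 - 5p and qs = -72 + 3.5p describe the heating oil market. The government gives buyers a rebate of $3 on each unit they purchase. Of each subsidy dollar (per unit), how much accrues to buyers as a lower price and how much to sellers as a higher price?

Pre-subsidy: 350 - 5p = -72 + 3.5p gives p* = 844/17, q* = 1730/17.
With the rebate, buyers effectively pay pb = ps − 3, where ps is the price sellers receive.
Demand in terms of ps becomes qd = 350 − 5(ps − 3) = 365 - 5ps. Setting this equal to supply: 365 - 5ps = -72 + 3.5ps, so ps = 874/17.
Buyers pay pb = 874/17 − 3 = 823/17; q' = -72 + 3.5·(874/17) = 1835/17.
Buyers' price falls by p* − pb = 844/17 − 823/17 = 21/17; sellers' price rises by ps − p* = 874/17 − 844/17 = 30/17.

Buyers gain 21/17 per unit; sellers gain 30/17 per unit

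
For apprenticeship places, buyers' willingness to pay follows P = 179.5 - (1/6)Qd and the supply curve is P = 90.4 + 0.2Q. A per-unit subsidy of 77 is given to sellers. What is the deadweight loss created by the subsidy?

Pre-subsidy: 179.5 - (1/6)Q = 90.4 + 0.2Q gives Q* = 243 and P* = 139.
With the subsidy, sellers receive Ps = Pb + 77 for each unit, where Pb is the price buyers pay.
On the curves, Pb = 179.5 - (1/6)Q and Ps = 90.4 + 0.2Q; the wedge Ps − Pb = 77 gives 90.4 + 0.2Q − (179.5 - (1/6)Q) = 77, so Q' = 453.
Then Pb = 179.5 − (1/6)·453 = 104 and Ps = 90.4 + 0.2·453 = 181.
The subsidy expands output by 453 − 243 = 210 past the efficient level; on those units the gap between marginal cost and willingness to pay runs from 0 up to 77.
DWL = ½ × 77 × 210 = 8085.

Deadweight loss = 8085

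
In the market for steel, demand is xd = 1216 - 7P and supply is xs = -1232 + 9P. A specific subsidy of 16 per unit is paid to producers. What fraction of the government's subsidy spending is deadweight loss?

DWL / government spending = 63/416

Pre-subsidy: 1216 - 7P = -1232 + 9P gives P* = 153, x* = 145.
With the subsidy, sellers receive Ps = Pb + 16 for each unit, where Pb is the price buyers pay.
Supply in terms of Pb becomes xs = -1232 + 9(Pb + 16) = -1088 + 9Pb. Setting this equal to demand: 1216 - 7Pb = -1088 + 9Pb, so Pb = 144.
Sellers receive Ps = 144 + 16 = 160; x' = 1216 − 7·144 = 208.
ΔCS = ½(145 + 208)(153 − 144) = 1588.5; ΔPS = ½(145 + 208)(160 − 153) = 1235.5.
Government spending = 16 × 208 = 3328.
DWL = ½ × 16 × (208 − 145) = 504; fraction = 504 / 3328 = 63/416.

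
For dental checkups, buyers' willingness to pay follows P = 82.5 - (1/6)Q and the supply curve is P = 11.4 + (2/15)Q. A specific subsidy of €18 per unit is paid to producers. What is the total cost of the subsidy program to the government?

Government cost = €5346

Pre-subsidy: 82.5 - (1/6)Q = 11.4 + (2/15)Q gives Q* = 237 and P* = 43.
With the subsidy, sellers receive Ps = Pb + 18 for each unit, where Pb is the price buyers pay.
On the curves, Pb = 82.5 - (1/6)Q and Ps = 11.4 + (2/15)Q; the wedge Ps − Pb = 18 gives 11.4 + (2/15)Q − (82.5 - (1/6)Q) = 18, so Q' = 297.
Then Pb = 82.5 − (1/6)·297 = 33 and Ps = 11.4 + (2/15)·297 = 51.
Government outlay = subsidy × quantity = 18 × 297 = 5346.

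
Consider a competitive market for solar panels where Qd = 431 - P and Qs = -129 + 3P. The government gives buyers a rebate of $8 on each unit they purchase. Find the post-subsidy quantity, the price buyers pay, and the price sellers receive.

Pre-subsidy: 431 - P = -129 + 3P gives P* = 140, Q* = 291.
With the rebate, buyers effectively pay Pb = Ps − 8, where Ps is the price sellers receive.
Demand in terms of Ps becomes Qd = 431 − 1(Ps − 8) = 439 - Ps. Setting this equal to supply: 439 - Ps = -129 + 3Ps, so Ps = 142.
Buyers pay Pb = 142 − 8 = 134; Q' = -129 + 3·142 = 297.

Q' = 297; buyers pay $134; sellers receive $142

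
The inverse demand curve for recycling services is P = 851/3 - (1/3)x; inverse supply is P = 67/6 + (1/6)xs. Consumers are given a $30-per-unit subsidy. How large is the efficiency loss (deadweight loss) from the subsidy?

Pre-subsidy: 851/3 - (1/3)x = 67/6 + (1/6)x gives x* = 545 and P* = 102.
With the rebate, buyers effectively pay Pb = Ps − 30, where Ps is the price sellers receive.
On the curves, Pb = 851/3 - (1/3)x and Ps = 67/6 + (1/6)x; the wedge Ps − Pb = 30 gives 67/6 + (1/6)x − (851/3 - (1/3)x) = 30, so x' = 605.
Then Pb = 851/3 − (1/3)·605 = 82 and Ps = 67/6 + (1/6)·605 = 112.
The subsidy expands output by 605 − 545 = 60 past the efficient level; on those units the gap between marginal cost and willingness to pay runs from 0 up to 30.
DWL = ½ × 30 × 60 = 900.

Deadweight loss = $900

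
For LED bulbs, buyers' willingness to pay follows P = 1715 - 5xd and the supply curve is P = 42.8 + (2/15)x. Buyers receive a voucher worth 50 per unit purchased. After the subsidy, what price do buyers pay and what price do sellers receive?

Pre-subsidy: 1715 - 5x = 42.8 + (2/15)x gives x* = 25083/77 and P* = 6640/77.
With the rebate, buyers effectively pay Pb = Ps − 50, where Ps is the price sellers receive.
On the curves, Pb = 1715 - 5x and Ps = 42.8 + (2/15)x; the wedge Ps − Pb = 50 gives 42.8 + (2/15)x − (1715 - 5x) = 50, so x' = 25833/77.
Then Pb = 1715 − 5·(25833/77) = 2890/77 and Ps = 42.8 + (2/15)·(25833/77) = 6740/77.

Buyers pay 2890/77; sellers receive 6740/77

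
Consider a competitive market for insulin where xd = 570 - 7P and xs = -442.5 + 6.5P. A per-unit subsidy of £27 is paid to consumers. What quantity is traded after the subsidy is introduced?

x' = 136

Pre-subsidy: 570 - 7P = -442.5 + 6.5P gives P* = 75, x* = 45.
With the rebate, buyers effectively pay Pb = Ps − 27, where Ps is the price sellers receive.
Demand in terms of Ps becomes xd = 570 − 7(Ps − 27) = 759 - 7Ps. Setting this equal to supply: 759 - 7Ps = -442.5 + 6.5Ps, so Ps = 89.
Buyers pay Pb = 89 − 27 = 62; x' = -442.5 + 6.5·89 = 136.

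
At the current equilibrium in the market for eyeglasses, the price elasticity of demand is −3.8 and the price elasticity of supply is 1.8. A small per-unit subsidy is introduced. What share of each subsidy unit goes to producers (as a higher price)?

Producer share = 19/28

For a small subsidy around the equilibrium, the benefit split depends on the relative slopes, which at a point are proportional to the elasticities.
Buyer share = εs/(εs + |εd|) = 1.8/(1.8 + 3.8) = 9/28; seller share = |εd|/(εs + |εd|) = 19/28.
So producers capture 19/28 of the subsidy.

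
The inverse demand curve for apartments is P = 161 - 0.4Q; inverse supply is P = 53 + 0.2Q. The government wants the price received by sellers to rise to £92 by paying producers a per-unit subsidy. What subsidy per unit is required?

At a seller price of 92, quantity supplied is -265 + 5·92 = 195.
Buyers absorb 195 only when they pay Pb = 161 − 0.4·195 = 83.
s = Ps − Pb = 92 − 83 = 9.

Required subsidy s = £9 per unit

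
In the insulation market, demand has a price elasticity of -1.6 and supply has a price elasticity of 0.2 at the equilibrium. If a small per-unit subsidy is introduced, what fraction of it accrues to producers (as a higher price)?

For a small subsidy around the equilibrium, the benefit split depends on the relative slopes, which at a point are proportional to the elasticities.
Buyer share = εs/(εs + |εd|) = 0.2/(0.2 + 1.6) = 1/9; seller share = |εd|/(εs + |εd|) = 8/9.
So producers capture 8/9 of the subsidy.

Producer share = 8/9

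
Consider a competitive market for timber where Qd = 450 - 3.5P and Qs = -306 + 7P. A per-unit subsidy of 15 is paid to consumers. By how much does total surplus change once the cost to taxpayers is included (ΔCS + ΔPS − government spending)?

Net change in total surplus = -262.5

Pre-subsidy: 450 - 3.5P = -306 + 7P gives P* = 72, Q* = 198.
With the rebate, buyers effectively pay Pb = Ps − 15, where Ps is the price sellers receive.
Demand in terms of Ps becomes Qd = 450 − 3.5(Ps − 15) = 502.5 - 3.5Ps. Setting this equal to supply: 502.5 - 3.5Ps = -306 + 7Ps, so Ps = 77.
Buyers pay Pb = 77 − 15 = 62; Q' = -306 + 7·77 = 233.
ΔCS = ½(198 + 233)(72 − 62) = 2155; ΔPS = ½(198 + 233)(77 − 72) = 1077.5.
Government spending = 15 × 233 = 3495.
Net change = 2155 + 1077.5 − 3495 = -262.5. The loss equals the DWL triangle ½·15·35.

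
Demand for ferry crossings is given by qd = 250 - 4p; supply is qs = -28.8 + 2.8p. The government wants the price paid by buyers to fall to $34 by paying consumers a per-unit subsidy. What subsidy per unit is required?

At a buyer price of 34, quantity demanded is 250 − 4·34 = 114.
Sellers supply 114 only when they receive ps with -28.8 + 2.8·ps = 114, i.e. ps = 51.
s = ps − pb = 51 − 34 = 17.

Required subsidy s = $17 per unit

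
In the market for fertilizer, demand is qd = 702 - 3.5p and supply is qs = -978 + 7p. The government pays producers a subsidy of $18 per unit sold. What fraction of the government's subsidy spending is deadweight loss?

Pre-subsidy: 702 - 3.5p = -978 + 7p gives p* = 160, q* = 142.
With the subsidy, sellers receive ps = pb + 18 for each unit, where pb is the price buyers pay.
Supply in terms of pb becomes qs = -978 + 7(pb + 18) = -852 + 7pb. Setting this equal to demand: 702 - 3.5pb = -852 + 7pb, so pb = 148.
Sellers receive ps = 148 + 18 = 166; q' = 702 − 3.5·148 = 184.
ΔCS = ½(142 + 184)(160 − 148) = 1956; ΔPS = ½(142 + 184)(166 − 160) = 978.
Government spending = 18 × 184 = 3312.
DWL = ½ × 18 × (184 − 142) = 378; fraction = 378 / 3312 = 21/184.

DWL / government spending = 21/184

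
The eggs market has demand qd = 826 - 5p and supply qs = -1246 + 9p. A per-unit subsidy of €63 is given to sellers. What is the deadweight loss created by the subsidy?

Pre-subsidy: 826 - 5p = -1246 + 9p gives p* = 148, q* = 86.
With the subsidy, sellers receive ps = pb + 63 for each unit, where pb is the price buyers pay.
Supply in terms of pb becomes qs = -1246 + 9(pb + 63) = -679 + 9pb. Setting this equal to demand: 826 - 5pb = -679 + 9pb, so pb = 107.5.
Sellers receive ps = 107.5 + 63 = 170.5; q' = 826 − 5·107.5 = 288.5.
The subsidy expands output by 288.5 − 86 = 202.5 past the efficient level; on those units the gap between marginal cost and willingness to pay runs from 0 up to 63.
DWL = ½ × 63 × 202.5 = 6378.75.

Deadweight loss = €6378.75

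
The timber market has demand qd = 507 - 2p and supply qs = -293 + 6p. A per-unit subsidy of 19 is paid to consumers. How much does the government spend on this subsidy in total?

Pre-subsidy: 507 - 2p = -293 + 6p gives p* = 100, q* = 307.
With the rebate, buyers effectively pay pb = ps − 19, where ps is the price sellers receive.
Demand in terms of ps becomes qd = 507 − 2(ps − 19) = 545 - 2ps. Setting this equal to supply: 545 - 2ps = -293 + 6ps, so ps = 104.75.
Buyers pay pb = 104.75 − 19 = 85.75; q' = -293 + 6·104.75 = 335.5.
Government outlay = subsidy × quantity = 19 × 335.5 = 6374.5.

Government cost = 6374.5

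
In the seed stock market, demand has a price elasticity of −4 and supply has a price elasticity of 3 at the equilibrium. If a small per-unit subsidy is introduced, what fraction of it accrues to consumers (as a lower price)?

For a small subsidy around the equilibrium, the benefit split depends on the relative slopes, which at a point are proportional to the elasticities.
Buyer share = εs/(εs + |εd|) = 3/(3 + 4) = 3/7; seller share = |εd|/(εs + |εd|) = 4/7.

Consumer share = 3/7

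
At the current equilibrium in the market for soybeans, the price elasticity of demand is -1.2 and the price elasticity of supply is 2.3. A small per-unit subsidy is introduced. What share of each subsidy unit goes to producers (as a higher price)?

Producer share = 12/35

For a small subsidy around the equilibrium, the benefit split depends on the relative slopes, which at a point are proportional to the elasticities.
Buyer share = εs/(εs + |εd|) = 2.3/(2.3 + 1.2) = 23/35; seller share = |εd|/(εs + |εd|) = 12/35.
So producers capture 12/35 of the subsidy.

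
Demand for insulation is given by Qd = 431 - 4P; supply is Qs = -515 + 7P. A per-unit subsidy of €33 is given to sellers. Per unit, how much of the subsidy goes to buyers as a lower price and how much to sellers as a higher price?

Buyers gain €21 per unit; sellers gain €12 per unit

Pre-subsidy: 431 - 4P = -515 + 7P gives P* = 86, Q* = 87.
With the subsidy, sellers receive Ps = Pb + 33 for each unit, where Pb is the price buyers pay.
Supply in terms of Pb becomes Qs = -515 + 7(Pb + 33) = -284 + 7Pb. Setting this equal to demand: 431 - 4Pb = -284 + 7Pb, so Pb = 65.
Sellers receive Ps = 65 + 33 = 98; Q' = 431 − 4·65 = 171.
Buyers' price falls by P* − Pb = 86 − 65 = 21; sellers' price rises by Ps − P* = 98 − 86 = 12.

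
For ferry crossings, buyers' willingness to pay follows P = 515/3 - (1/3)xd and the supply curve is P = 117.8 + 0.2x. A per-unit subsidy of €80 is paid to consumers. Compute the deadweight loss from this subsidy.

Deadweight loss = €6000

Pre-subsidy: 515/3 - (1/3)x = 117.8 + 0.2x gives x* = 101 and P* = 138.
With the rebate, buyers effectively pay Pb = Ps − 80, where Ps is the price sellers receive.
On the curves, Pb = 515/3 - (1/3)x and Ps = 117.8 + 0.2x; the wedge Ps − Pb = 80 gives 117.8 + 0.2x − (515/3 - (1/3)x) = 80, so x' = 251.
Then Pb = 515/3 − (1/3)·251 = 88 and Ps = 117.8 + 0.2·251 = 168.
The subsidy expands output by 251 − 101 = 150 past the efficient level; on those units the gap between marginal cost and willingness to pay runs from 0 up to 80.
DWL = ½ × 80 × 150 = 6000.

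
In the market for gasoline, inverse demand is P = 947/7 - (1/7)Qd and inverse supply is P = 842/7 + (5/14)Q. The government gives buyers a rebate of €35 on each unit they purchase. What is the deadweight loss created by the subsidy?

Deadweight loss = €1225

Pre-subsidy: 947/7 - (1/7)Q = 842/7 + (5/14)Q gives Q* = 30 and P* = 131.
With the rebate, buyers effectively pay Pb = Ps − 35, where Ps is the price sellers receive.
On the curves, Pb = 947/7 - (1/7)Q and Ps = 842/7 + (5/14)Q; the wedge Ps − Pb = 35 gives 842/7 + (5/14)Q − (947/7 - (1/7)Q) = 35, so Q' = 100.
Then Pb = 947/7 − (1/7)·100 = 121 and Ps = 842/7 + (5/14)·100 = 156.
The subsidy expands output by 100 − 30 = 70 past the efficient level; on those units the gap between marginal cost and willingness to pay runs from 0 up to 35.
DWL = ½ × 35 × 70 = 1225.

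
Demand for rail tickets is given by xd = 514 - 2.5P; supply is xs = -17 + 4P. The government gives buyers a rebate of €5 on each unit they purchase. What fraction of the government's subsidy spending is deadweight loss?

Pre-subsidy: 514 - 2.5P = -17 + 4P gives P* = 1062/13, x* = 4027/13.
With the rebate, buyers effectively pay Pb = Ps − 5, where Ps is the price sellers receive.
Demand in terms of Ps becomes xd = 514 − 2.5(Ps − 5) = 526.5 - 2.5Ps. Setting this equal to supply: 526.5 - 2.5Ps = -17 + 4Ps, so Ps = 1087/13.
Buyers pay Pb = 1087/13 − 5 = 1022/13; x' = -17 + 4·(1087/13) = 4127/13.
ΔCS = ½(4027/13 + 4127/13)(1062/13 − 1022/13) = 163080/169; ΔPS = ½(4027/13 + 4127/13)(1087/13 − 1062/13) = 101925/169.
Government spending = 5 × 4127/13 = 20635/13.
DWL = ½ × 5 × (4127/13 − 4027/13) = 250/13; fraction = (250/13) / (20635/13) = 50/4127.

DWL / government spending = 50/4127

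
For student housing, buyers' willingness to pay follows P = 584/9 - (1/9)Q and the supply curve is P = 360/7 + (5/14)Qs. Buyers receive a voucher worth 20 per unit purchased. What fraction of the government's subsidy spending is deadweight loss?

DWL / government spending = 315/1054

Pre-subsidy: 584/9 - (1/9)Q = 360/7 + (5/14)Q gives Q* = 1696/59 and P* = 3640/59.
With the rebate, buyers effectively pay Pb = Ps − 20, where Ps is the price sellers receive.
On the curves, Pb = 584/9 - (1/9)Q and Ps = 360/7 + (5/14)Q; the wedge Ps − Pb = 20 gives 360/7 + (5/14)Q − (584/9 - (1/9)Q) = 20, so Q' = 4216/59.
Then Pb = 584/9 − (1/9)·(4216/59) = 3360/59 and Ps = 360/7 + (5/14)·(4216/59) = 4540/59.
ΔCS = ½(1696/59 + 4216/59)(3640/59 − 3360/59) = 827680/3481; ΔPS = ½(1696/59 + 4216/59)(4540/59 − 3640/59) = 2660400/3481.
Government spending = 20 × 4216/59 = 84320/59.
DWL = ½ × 20 × (4216/59 − 1696/59) = 25200/59; fraction = (25200/59) / (84320/59) = 315/1054.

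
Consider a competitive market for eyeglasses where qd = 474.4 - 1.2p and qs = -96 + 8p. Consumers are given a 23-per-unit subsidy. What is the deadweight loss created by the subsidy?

Deadweight loss = 276

Pre-subsidy: 474.4 - 1.2p = -96 + 8p gives p* = 62, q* = 400.
With the rebate, buyers effectively pay pb = ps − 23, where ps is the price sellers receive.
Demand in terms of ps becomes qd = 474.4 − 1.2(ps − 23) = 502 - 1.2ps. Setting this equal to supply: 502 - 1.2ps = -96 + 8ps, so ps = 65.
Buyers pay pb = 65 − 23 = 42; q' = -96 + 8·65 = 424.
The subsidy expands output by 424 − 400 = 24 past the efficient level; on those units the gap between marginal cost and willingness to pay runs from 0 up to 23.
DWL = ½ × 23 × 24 = 276.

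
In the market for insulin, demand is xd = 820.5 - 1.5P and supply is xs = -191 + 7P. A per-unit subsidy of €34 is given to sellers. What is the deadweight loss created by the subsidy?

Deadweight loss = €714

Pre-subsidy: 820.5 - 1.5P = -191 + 7P gives P* = 119, x* = 642.
With the subsidy, sellers receive Ps = Pb + 34 for each unit, where Pb is the price buyers pay.
Supply in terms of Pb becomes xs = -191 + 7(Pb + 34) = 47 + 7Pb. Setting this equal to demand: 820.5 - 1.5Pb = 47 + 7Pb, so Pb = 91.
Sellers receive Ps = 91 + 34 = 125; x' = 820.5 − 1.5·91 = 684.
The subsidy expands output by 684 − 642 = 42 past the efficient level; on those units the gap between marginal cost and willingness to pay runs from 0 up to 34.
DWL = ½ × 34 × 42 = 714.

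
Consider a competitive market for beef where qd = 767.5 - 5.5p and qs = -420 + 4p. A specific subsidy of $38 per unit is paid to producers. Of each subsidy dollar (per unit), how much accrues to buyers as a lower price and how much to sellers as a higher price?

Pre-subsidy: 767.5 - 5.5p = -420 + 4p gives p* = 125, q* = 80.
With the subsidy, sellers receive ps = pb + 38 for each unit, where pb is the price buyers pay.
Supply in terms of pb becomes qs = -420 + 4(pb + 38) = -268 + 4pb. Setting this equal to demand: 767.5 - 5.5pb = -268 + 4pb, so pb = 109.
Sellers receive ps = 109 + 38 = 147; q' = 767.5 − 5.5·109 = 168.
Buyers' price falls by p* − pb = 125 − 109 = 16; sellers' price rises by ps − p* = 147 − 125 = 22.

Buyers gain $16 per unit; sellers gain $22 per unit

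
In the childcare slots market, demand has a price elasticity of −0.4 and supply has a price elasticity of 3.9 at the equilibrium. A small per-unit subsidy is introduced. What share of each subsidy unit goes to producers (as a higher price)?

Producer share = 4/43

For a small subsidy around the equilibrium, the benefit split depends on the relative slopes, which at a point are proportional to the elasticities.
Buyer share = εs/(εs + |εd|) = 3.9/(3.9 + 0.4) = 39/43; seller share = |εd|/(εs + |εd|) = 4/43.
So producers capture 4/43 of the subsidy.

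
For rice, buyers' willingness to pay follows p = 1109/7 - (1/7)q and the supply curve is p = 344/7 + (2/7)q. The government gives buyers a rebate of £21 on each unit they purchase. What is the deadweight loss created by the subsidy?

Pre-subsidy: 1109/7 - (1/7)q = 344/7 + (2/7)q gives q* = 255 and p* = 122.
With the rebate, buyers effectively pay pb = ps − 21, where ps is the price sellers receive.
On the curves, pb = 1109/7 - (1/7)q and ps = 344/7 + (2/7)q; the wedge ps − pb = 21 gives 344/7 + (2/7)q − (1109/7 - (1/7)q) = 21, so q' = 304.
Then pb = 1109/7 − (1/7)·304 = 115 and ps = 344/7 + (2/7)·304 = 136.
The subsidy expands output by 304 − 255 = 49 past the efficient level; on those units the gap between marginal cost and willingness to pay runs from 0 up to 21.
DWL = ½ × 21 × 49 = 514.5.

Deadweight loss = £514.5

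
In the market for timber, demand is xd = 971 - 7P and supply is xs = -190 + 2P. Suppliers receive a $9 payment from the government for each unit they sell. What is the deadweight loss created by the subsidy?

Deadweight loss = $63

Pre-subsidy: 971 - 7P = -190 + 2P gives P* = 129, x* = 68.
With the subsidy, sellers receive Ps = Pb + 9 for each unit, where Pb is the price buyers pay.
Supply in terms of Pb becomes xs = -190 + 2(Pb + 9) = -172 + 2Pb. Setting this equal to demand: 971 - 7Pb = -172 + 2Pb, so Pb = 127.
Sellers receive Ps = 127 + 9 = 136; x' = 971 − 7·127 = 82.
The subsidy expands output by 82 − 68 = 14 past the efficient level; on those units the gap between marginal cost and willingness to pay runs from 0 up to 9.
DWL = ½ × 9 × 14 = 63.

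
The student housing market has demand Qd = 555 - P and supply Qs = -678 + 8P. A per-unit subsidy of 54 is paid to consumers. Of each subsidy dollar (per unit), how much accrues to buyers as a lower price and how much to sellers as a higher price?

Buyers gain 48 per unit; sellers gain 6 per unit

Pre-subsidy: 555 - P = -678 + 8P gives P* = 137, Q* = 418.
With the rebate, buyers effectively pay Pb = Ps − 54, where Ps is the price sellers receive.
Demand in terms of Ps becomes Qd = 555 − 1(Ps − 54) = 609 - Ps. Setting this equal to supply: 609 - Ps = -678 + 8Ps, so Ps = 143.
Buyers pay Pb = 143 − 54 = 89; Q' = -678 + 8·143 = 466.
Buyers' price falls by P* − Pb = 137 − 89 = 48; sellers' price rises by Ps − P* = 143 − 137 = 6.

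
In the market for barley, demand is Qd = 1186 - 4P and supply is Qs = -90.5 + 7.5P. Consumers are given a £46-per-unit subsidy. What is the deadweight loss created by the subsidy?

Pre-subsidy: 1186 - 4P = -90.5 + 7.5P gives P* = 111, Q* = 742.
With the rebate, buyers effectively pay Pb = Ps − 46, where Ps is the price sellers receive.
Demand in terms of Ps becomes Qd = 1186 − 4(Ps − 46) = 1370 - 4Ps. Setting this equal to supply: 1370 - 4Ps = -90.5 + 7.5Ps, so Ps = 127.
Buyers pay Pb = 127 − 46 = 81; Q' = -90.5 + 7.5·127 = 862.
The subsidy expands output by 862 − 742 = 120 past the efficient level; on those units the gap between marginal cost and willingness to pay runs from 0 up to 46.
DWL = ½ × 46 × 120 = 2760.

Deadweight loss = £2760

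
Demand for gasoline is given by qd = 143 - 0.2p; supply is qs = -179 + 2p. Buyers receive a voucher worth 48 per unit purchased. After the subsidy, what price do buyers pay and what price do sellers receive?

Pre-subsidy: 143 - 0.2p = -179 + 2p gives p* = 1610/11, q* = 1251/11.
With the rebate, buyers effectively pay pb = ps − 48, where ps is the price sellers receive.
Demand in terms of ps becomes qd = 143 − 0.2(ps − 48) = 152.6 - 0.2ps. Setting this equal to supply: 152.6 - 0.2ps = -179 + 2ps, so ps = 1658/11.
Buyers pay pb = 1658/11 − 48 = 1130/11; q' = -179 + 2·(1658/11) = 1347/11.

Buyers pay 1130/11; sellers receive 1658/11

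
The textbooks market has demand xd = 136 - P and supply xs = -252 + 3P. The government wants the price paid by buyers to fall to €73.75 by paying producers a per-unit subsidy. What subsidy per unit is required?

At a buyer price of 73.75, quantity demanded is 136 − 1·73.75 = 62.25.
Sellers supply 62.25 only when they receive Ps with -252 + 3·Ps = 62.25, i.e. Ps = 104.75.
s = Ps − Pb = 104.75 − 73.75 = 31.

Required subsidy s = €31 per unit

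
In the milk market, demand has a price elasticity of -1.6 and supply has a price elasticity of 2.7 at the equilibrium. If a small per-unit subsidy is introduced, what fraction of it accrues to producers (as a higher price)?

For a small subsidy around the equilibrium, the benefit split depends on the relative slopes, which at a point are proportional to the elasticities.
Buyer share = εs/(εs + |εd|) = 2.7/(2.7 + 1.6) = 27/43; seller share = |εd|/(εs + |εd|) = 16/43.
So producers capture 16/43 of the subsidy.

Producer share = 16/43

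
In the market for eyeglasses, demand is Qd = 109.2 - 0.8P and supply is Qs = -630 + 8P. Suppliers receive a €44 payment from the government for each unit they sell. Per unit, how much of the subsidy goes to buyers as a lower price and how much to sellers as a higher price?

Pre-subsidy: 109.2 - 0.8P = -630 + 8P gives P* = 84, Q* = 42.
With the subsidy, sellers receive Ps = Pb + 44 for each unit, where Pb is the price buyers pay.
Supply in terms of Pb becomes Qs = -630 + 8(Pb + 44) = -278 + 8Pb. Setting this equal to demand: 109.2 - 0.8Pb = -278 + 8Pb, so Pb = 44.
Sellers receive Ps = 44 + 44 = 88; Q' = 109.2 − 0.8·44 = 74.
Buyers' price falls by P* − Pb = 84 − 44 = 40; sellers' price rises by Ps − P* = 88 − 84 = 4.

Buyers gain €40 per unit; sellers gain €4 per unit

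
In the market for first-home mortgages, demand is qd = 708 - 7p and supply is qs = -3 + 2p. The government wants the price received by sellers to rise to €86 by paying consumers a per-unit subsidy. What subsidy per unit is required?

Required subsidy s = €9 per unit

At a seller price of 86, quantity supplied is -3 + 2·86 = 169.
Buyers absorb 169 only when they pay pb with 708 − 7·pb = 169, i.e. pb = 77.
s = ps − pb = 86 − 77 = 9.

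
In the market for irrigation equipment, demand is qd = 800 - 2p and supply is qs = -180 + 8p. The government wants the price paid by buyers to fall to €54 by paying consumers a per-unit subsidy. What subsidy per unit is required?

Required subsidy s = €55 per unit

At a buyer price of 54, quantity demanded is 800 − 2·54 = 692.
Sellers supply 692 only when they receive ps with -180 + 8·ps = 692, i.e. ps = 109.
s = ps − pb = 109 − 54 = 55.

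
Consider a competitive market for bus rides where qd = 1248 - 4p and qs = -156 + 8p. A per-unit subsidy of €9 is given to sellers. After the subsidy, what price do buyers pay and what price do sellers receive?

Pre-subsidy: 1248 - 4p = -156 + 8p gives p* = 117, q* = 780.
With the subsidy, sellers receive ps = pb + 9 for each unit, where pb is the price buyers pay.
Supply in terms of pb becomes qs = -156 + 8(pb + 9) = -84 + 8pb. Setting this equal to demand: 1248 - 4pb = -84 + 8pb, so pb = 111.
Sellers receive ps = 111 + 9 = 120; q' = 1248 − 4·111 = 804.

Buyers pay €111; sellers receive €120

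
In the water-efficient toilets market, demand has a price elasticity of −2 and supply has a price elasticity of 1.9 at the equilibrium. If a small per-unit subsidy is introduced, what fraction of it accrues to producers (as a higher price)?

Producer share = 20/39

For a small subsidy around the equilibrium, the benefit split depends on the relative slopes, which at a point are proportional to the elasticities.
Buyer share = εs/(εs + |εd|) = 1.9/(1.9 + 2) = 19/39; seller share = |εd|/(εs + |εd|) = 20/39.
So producers capture 20/39 of the subsidy.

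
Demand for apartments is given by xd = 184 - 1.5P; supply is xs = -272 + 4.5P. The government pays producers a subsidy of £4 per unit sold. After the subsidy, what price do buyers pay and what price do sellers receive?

Buyers pay £73; sellers receive £77

Pre-subsidy: 184 - 1.5P = -272 + 4.5P gives P* = 76, x* = 70.
With the subsidy, sellers receive Ps = Pb + 4 for each unit, where Pb is the price buyers pay.
Supply in terms of Pb becomes xs = -272 + 4.5(Pb + 4) = -254 + 4.5Pb. Setting this equal to demand: 184 - 1.5Pb = -254 + 4.5Pb, so Pb = 73.
Sellers receive Ps = 73 + 4 = 77; x' = 184 − 1.5·73 = 74.5.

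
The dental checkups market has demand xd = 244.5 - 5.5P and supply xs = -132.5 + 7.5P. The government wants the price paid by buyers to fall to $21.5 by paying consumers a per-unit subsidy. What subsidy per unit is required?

Required subsidy s = $13 per unit

At a buyer price of 21.5, quantity demanded is 244.5 − 5.5·21.5 = 126.25.
Sellers supply 126.25 only when they receive Ps with -132.5 + 7.5·Ps = 126.25, i.e. Ps = 34.5.
s = Ps − Pb = 34.5 − 21.5 = 13.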